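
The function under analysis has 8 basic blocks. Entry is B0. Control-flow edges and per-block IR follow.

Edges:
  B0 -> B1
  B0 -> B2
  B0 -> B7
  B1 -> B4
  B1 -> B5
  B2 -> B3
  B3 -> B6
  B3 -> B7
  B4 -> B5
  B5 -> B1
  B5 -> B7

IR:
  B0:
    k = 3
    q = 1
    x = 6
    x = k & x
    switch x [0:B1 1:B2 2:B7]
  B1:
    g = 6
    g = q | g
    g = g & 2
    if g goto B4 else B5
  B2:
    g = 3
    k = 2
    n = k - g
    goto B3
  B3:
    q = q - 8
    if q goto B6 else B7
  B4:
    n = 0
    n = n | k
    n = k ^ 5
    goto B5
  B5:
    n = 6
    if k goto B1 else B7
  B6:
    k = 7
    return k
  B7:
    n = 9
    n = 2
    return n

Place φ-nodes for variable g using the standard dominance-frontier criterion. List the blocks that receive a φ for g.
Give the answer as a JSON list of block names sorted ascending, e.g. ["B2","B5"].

Answer: ["B1", "B7"]

Analysis:
idom tree: B1←B0 B2←B0 B3←B2 B4←B1 B5←B1 B6←B3 B7←B0
Dom at joins:
  B1: preds {B0,B5}: {B0} ∩ {B0,B1,B5} = {B0}; idom=B0
  B5: preds {B1,B4}: {B0,B1} ∩ {B0,B1,B4} = {B0,B1}; idom=B1
  B7: preds {B0,B3,B5}: {B0} ∩ {B0,B2,B3} ∩ {B0,B1,B5} = {B0}; idom=B0

DF walk-up:
  join B1 pred B0: · stop@B0
  join B1 pred B5: B5→B1 stop@B0
  join B5 pred B1: · stop@B1
  join B5 pred B4: B4 stop@B1
  join B7 pred B0: · stop@B0
  join B7 pred B3: B3→B2 stop@B0
  join B7 pred B5: B5→B1 stop@B0
  DF(B0)=∅
  DF(B1)={B1,B7}
  DF(B2)={B7}
  DF(B3)={B7}
  DF(B4)={B5}
  DF(B5)={B1,B7}
  DF(B6)=∅
  DF(B7)=∅

φ for g: defs {B1,B2}
  DF⁺ = {B1,B7}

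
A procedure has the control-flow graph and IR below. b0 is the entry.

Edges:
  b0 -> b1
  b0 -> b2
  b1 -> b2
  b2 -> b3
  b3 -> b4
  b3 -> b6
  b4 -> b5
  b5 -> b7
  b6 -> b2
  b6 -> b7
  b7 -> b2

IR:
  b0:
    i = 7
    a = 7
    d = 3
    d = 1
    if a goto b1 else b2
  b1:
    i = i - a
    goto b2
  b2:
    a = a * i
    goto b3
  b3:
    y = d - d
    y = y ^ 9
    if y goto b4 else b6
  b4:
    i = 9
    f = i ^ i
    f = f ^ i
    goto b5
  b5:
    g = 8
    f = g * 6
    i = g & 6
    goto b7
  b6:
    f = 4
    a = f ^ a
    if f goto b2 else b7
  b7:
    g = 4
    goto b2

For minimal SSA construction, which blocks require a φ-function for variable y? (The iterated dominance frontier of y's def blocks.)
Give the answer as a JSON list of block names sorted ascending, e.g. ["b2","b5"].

Answer: ["b2"]

Analysis:
idom tree: b1←b0 b2←b0 b3←b2 b4←b3 b5←b4 b6←b3 b7←b3
Dom∩ at merges:
  b2: preds {b0,b1,b6,b7}: {b0} ∩ {b0,b1} ∩ {b0,b2,b3,b6} ∩ {b0,b2,b3,b7} = {b0}; idom=b0
  b7: preds {b5,b6}: {b0,b2,b3,b4,b5} ∩ {b0,b2,b3,b6} = {b0,b2,b3}; idom=b3

Frontier:
  b2←b0: walk · to b0
  b2←b1: walk b1 to b0
  b2←b6: walk b6→b3→b2 to b0
  b2←b7: walk b7→b3→b2 to b0
  b7←b5: walk b5→b4 to b3
  b7←b6: walk b6 to b3
  b0 → ∅
  b1 → {b2}
  b2 → {b2}
  b3 → {b2}
  b4 → {b7}
  b5 → {b7}
  b6 → {b2,b7}
  b7 → {b2}

φ for y: defs {b3}
  DF⁺ = {b2}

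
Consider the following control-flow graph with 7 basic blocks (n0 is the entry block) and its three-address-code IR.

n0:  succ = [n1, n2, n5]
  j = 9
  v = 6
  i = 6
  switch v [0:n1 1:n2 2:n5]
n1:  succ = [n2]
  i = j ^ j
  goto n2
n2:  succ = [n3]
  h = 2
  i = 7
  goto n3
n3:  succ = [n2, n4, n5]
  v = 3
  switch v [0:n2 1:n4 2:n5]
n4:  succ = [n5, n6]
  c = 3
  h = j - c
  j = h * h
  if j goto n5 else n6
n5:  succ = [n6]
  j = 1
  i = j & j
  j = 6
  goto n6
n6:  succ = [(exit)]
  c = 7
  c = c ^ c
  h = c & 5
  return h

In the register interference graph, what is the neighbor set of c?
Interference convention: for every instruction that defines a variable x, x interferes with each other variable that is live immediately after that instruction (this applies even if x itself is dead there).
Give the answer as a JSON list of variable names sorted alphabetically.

def/use:
  n0: def={i,j,v} ue=∅
  n1: def={i} ue={j}
  n2: def={h,i} ue=∅
  n3: def={v} ue=∅
  n4: def={c,h,j} ue={j}
  n5: def={i,j} ue=∅
  n6: def={c,h} ue=∅

Backward fixpoint:
  live n0: ∅→{j}
  live n1: {j}→{j}
  live n2: {j}→{j}
  live n3: {j}→{j}
  live n4: {j}→∅
  live n5: ∅→∅
  live n6: ∅→∅

Conflict graph:
  c — {j}
  h — {j}
  i — {j,v}
  j — {c,h,i,v}
  v — {i,j}

N(c) = ["j"]

Answer: ["j"]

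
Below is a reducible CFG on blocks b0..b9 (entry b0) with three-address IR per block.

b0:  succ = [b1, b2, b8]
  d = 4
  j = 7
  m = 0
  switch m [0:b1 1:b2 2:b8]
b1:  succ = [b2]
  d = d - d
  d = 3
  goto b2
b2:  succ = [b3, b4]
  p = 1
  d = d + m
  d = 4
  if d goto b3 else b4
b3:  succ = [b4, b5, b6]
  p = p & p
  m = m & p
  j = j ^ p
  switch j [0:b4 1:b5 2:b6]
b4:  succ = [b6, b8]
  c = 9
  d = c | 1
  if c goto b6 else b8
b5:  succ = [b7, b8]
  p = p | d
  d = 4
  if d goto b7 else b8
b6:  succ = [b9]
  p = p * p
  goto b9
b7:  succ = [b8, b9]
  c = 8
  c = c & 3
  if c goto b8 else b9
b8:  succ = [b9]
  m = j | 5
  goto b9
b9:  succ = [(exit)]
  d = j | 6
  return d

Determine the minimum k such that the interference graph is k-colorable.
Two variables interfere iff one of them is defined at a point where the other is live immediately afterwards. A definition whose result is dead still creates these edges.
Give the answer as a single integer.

Answer: 4

Derivation:
Block summaries:
  b0 def {d,j,m} use ∅
  b1 def {d} use {d}
  b2 def {d,p} use {d,m}
  b3 def {j,m,p} use {j,m,p}
  b4 def {c,d} use ∅
  b5 def {d,p} use {d,p}
  b6 def {p} use {p}
  b7 def {c} use ∅
  b8 def {m} use {j}
  b9 def {d} use {j}

Backward fixpoint:
  b0 li=∅ lo={d,j,m}
  b1 li={d,j,m} lo={d,j,m}
  b2 li={d,j,m} lo={d,j,m,p}
  b3 li={d,j,m,p} lo={d,j,p}
  b4 li={j,p} lo={j,p}
  b5 li={d,j,p} lo={j}
  b6 li={j,p} lo={j}
  b7 li={j} lo={j}
  b8 li={j} lo={j}
  b9 li={j} lo=∅

Conflict graph:
  c — {d,j,p}
  d — {c,j,m,p}
  j — {c,d,m,p}
  m — {d,j,p}
  p — {c,d,j,m}

Colouring:
  clique {c,d,j,p} ⇒ need ≥ 4
  assign c→c3 d→c0 j→c1 m→c3 p→c2 — no edge inside a register ⇒ χ ≤ 4
  χ = 4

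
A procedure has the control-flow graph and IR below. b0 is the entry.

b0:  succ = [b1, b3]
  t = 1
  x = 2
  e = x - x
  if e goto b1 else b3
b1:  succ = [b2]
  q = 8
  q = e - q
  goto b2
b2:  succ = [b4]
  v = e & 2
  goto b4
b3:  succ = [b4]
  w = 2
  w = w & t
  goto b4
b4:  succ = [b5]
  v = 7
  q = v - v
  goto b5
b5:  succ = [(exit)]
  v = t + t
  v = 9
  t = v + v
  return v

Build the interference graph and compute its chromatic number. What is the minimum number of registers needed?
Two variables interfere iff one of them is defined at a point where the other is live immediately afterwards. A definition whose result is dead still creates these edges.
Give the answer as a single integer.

Answer: 3

Derivation:
def/use:
  b0 def {e,t,x} use ∅
  b1 def {q} use {e}
  b2 def {v} use {e}
  b3 def {w} use {t}
  b4 def {q,v} use ∅
  b5 def {t,v} use {t}

Liveness:
  b0: in=∅ out={e,t}
  b1: in={e,t} out={e,t}
  b2: in={e,t} out={t}
  b3: in={t} out={t}
  b4: in={t} out={t}
  b5: in={t} out=∅

Conflict graph:
  e: {q,t}
  q: {e,t}
  t: {e,q,v,w,x}
  v: {t}
  w: {t}
  x: {t}

Colouring:
  lower bound: {e,q,t} mutually conflict ⇒ χ ≥ 3
  assign e→r1 q→r2 t→r0 v→r1 w→r1 x→r1 — no edge inside a register ⇒ χ ≤ 3
  χ = 3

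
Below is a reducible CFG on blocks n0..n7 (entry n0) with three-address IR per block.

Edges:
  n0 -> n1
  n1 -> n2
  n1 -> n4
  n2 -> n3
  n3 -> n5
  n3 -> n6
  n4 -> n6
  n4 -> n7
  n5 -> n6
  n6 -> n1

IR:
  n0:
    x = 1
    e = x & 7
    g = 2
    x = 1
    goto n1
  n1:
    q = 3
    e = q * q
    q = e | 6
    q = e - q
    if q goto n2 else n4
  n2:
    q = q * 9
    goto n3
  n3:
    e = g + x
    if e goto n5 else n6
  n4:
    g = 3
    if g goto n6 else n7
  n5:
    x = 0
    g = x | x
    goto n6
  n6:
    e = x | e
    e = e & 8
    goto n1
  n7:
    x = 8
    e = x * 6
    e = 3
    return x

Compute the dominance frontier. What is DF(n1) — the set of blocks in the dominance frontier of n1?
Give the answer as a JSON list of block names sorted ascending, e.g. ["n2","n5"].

Answer: ["n1"]

Analysis:
idom tree: n1←n0 n2←n1 n3←n2 n4←n1 n5←n3 n6←n1 n7←n4
Dom at joins:
  n1: preds {n0,n6}: {n0} ∩ {n0,n1,n6} = {n0}; idom=n0
  n6: preds {n3,n4,n5}: {n0,n1,n2,n3} ∩ {n0,n1,n4} ∩ {n0,n1,n2,n3,n5} = {n0,n1}; idom=n1

DF derivation:
  join n1 pred n0: · stop@n0
  join n1 pred n6: n6→n1 stop@n0
  join n6 pred n3: n3→n2 stop@n1
  join n6 pred n4: n4 stop@n1
  join n6 pred n5: n5→n3→n2 stop@n1
  DF(n0)=∅
  DF(n1)={n1}
  DF(n2)={n6}
  DF(n3)={n6}
  DF(n4)={n6}
  DF(n5)={n6}
  DF(n6)={n1}
  DF(n7)=∅

DF(n1) = ["n1"]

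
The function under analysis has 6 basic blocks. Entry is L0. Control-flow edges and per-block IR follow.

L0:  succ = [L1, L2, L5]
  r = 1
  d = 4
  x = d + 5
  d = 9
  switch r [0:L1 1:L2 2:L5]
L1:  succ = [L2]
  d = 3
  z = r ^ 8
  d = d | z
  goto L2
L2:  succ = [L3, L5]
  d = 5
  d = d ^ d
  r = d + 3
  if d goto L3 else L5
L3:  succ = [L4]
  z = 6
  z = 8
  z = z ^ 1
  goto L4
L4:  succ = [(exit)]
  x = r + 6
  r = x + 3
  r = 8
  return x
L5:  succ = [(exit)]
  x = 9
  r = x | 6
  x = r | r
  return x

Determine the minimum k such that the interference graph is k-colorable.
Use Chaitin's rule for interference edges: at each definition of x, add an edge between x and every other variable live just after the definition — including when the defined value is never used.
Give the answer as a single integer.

Answer: 3

Analysis:
Per-block:
  L0 def {d,r,x} use ∅
  L1 def {d,z} use {r}
  L2 def {d,r} use ∅
  L3 def {z} use ∅
  L4 def {r,x} use {r}
  L5 def {r,x} use ∅

Backward fixpoint:
  L0 li=∅ lo={r}
  L1 li={r} lo=∅
  L2 li=∅ lo={r}
  L3 li={r} lo={r}
  L4 li={r} lo=∅
  L5 li=∅ lo=∅

Conflict graph:
  d — {r,z}
  r — {d,x,z}
  x — {r}
  z — {d,r}

Chromatic number:
  lower bound: {d,r,z} mutually conflict ⇒ χ ≥ 3
  assign d→r1 r→r0 x→r1 z→r2 — no edge inside a register ⇒ χ ≤ 3
  χ = 3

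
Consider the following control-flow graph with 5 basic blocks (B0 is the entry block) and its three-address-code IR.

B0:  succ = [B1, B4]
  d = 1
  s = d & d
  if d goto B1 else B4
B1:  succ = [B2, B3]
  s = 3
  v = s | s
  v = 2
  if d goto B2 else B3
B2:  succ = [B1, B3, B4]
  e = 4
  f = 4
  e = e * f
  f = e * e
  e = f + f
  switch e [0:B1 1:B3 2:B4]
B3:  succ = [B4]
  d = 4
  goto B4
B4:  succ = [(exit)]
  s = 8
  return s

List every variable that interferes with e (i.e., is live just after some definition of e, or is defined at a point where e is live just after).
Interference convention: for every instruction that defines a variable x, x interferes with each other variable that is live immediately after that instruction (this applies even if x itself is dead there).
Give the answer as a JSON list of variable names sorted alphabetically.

Answer: ["d", "f"]

Working:
Per-block:
  B0: def={d,s} ue=∅
  B1: def={s,v} ue={d}
  B2: def={e,f} ue=∅
  B3: def={d} ue=∅
  B4: def={s} ue=∅

Liveness:
  B0: in=∅ out={d}
  B1: in={d} out={d}
  B2: in={d} out={d}
  B3: in=∅ out=∅
  B4: in=∅ out=∅

Interference:
  d — {e,f,s,v}
  e — {d,f}
  f — {d,e}
  s — {d}
  v — {d}

N(e) = ["d", "f"]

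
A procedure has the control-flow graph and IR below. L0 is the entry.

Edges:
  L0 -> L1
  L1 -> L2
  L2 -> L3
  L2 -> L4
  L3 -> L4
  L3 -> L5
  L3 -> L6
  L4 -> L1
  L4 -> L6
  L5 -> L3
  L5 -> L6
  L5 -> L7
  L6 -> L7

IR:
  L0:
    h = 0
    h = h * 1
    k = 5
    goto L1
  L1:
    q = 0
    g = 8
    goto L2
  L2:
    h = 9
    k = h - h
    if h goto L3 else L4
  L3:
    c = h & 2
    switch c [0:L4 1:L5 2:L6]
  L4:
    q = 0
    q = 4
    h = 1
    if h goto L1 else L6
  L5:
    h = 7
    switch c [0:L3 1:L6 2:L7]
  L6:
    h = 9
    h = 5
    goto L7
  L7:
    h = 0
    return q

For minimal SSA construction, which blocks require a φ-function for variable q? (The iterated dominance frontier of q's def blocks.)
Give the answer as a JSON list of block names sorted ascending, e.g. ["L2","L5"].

idom tree: L1←L0 L2←L1 L3←L2 L4←L2 L5←L3 L6←L2 L7←L2
Dom∩ at merges:
  L1: preds {L0,L4}: {L0} ∩ {L0,L1,L2,L4} = {L0}; idom=L0
  L3: preds {L2,L5}: {L0,L1,L2} ∩ {L0,L1,L2,L3,L5} = {L0,L1,L2}; idom=L2
  L4: preds {L2,L3}: {L0,L1,L2} ∩ {L0,L1,L2,L3} = {L0,L1,L2}; idom=L2
  L6: preds {L3,L4,L5}: {L0,L1,L2,L3} ∩ {L0,L1,L2,L4} ∩ {L0,L1,L2,L3,L5} = {L0,L1,L2}; idom=L2
  L7: preds {L5,L6}: {L0,L1,L2,L3,L5} ∩ {L0,L1,L2,L6} = {L0,L1,L2}; idom=L2

DF derivation:
  L1←L0: walk · to L0
  L1←L4: walk L4→L2→L1 to L0
  L3←L2: walk · to L2
  L3←L5: walk L5→L3 to L2
  L4←L2: walk · to L2
  L4←L3: walk L3 to L2
  L6←L3: walk L3 to L2
  L6←L4: walk L4 to L2
  L6←L5: walk L5→L3 to L2
  L7←L5: walk L5→L3 to L2
  L7←L6: walk L6 to L2
  L0: DF=∅
  L1: DF={L1}
  L2: DF={L1}
  L3: DF={L3,L4,L6,L7}
  L4: DF={L1,L6}
  L5: DF={L3,L6,L7}
  L6: DF={L7}
  L7: DF=∅

φ for q: defs {L1,L4}
  DF⁺ = {L1,L6,L7}

Answer: ["L1", "L6", "L7"]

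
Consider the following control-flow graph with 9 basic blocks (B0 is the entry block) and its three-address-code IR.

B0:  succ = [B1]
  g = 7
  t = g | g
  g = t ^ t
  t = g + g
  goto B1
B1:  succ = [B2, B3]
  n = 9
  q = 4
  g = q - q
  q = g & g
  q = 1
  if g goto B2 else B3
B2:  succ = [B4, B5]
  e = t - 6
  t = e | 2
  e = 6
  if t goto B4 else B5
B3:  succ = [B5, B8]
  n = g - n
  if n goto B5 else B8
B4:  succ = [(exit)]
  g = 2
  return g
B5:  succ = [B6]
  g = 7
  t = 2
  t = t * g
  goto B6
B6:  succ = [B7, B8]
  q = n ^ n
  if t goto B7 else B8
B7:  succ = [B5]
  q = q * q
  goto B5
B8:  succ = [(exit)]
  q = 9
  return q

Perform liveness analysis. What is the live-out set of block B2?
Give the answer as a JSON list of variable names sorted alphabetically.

Answer: ["n"]

Analysis:
def/use:
  B0: {g,t} / ∅
  B1: {g,n,q} / ∅
  B2: {e,t} / {t}
  B3: {n} / {g,n}
  B4: {g} / ∅
  B5: {g,t} / ∅
  B6: {q} / {n,t}
  B7: {q} / {q}
  B8: {q} / ∅

Live sets:
  B0: in=∅ out={t}
  B1: in={t} out={g,n,t}
  B2: in={n,t} out={n}
  B3: in={g,n} out={n}
  B4: in=∅ out=∅
  B5: in={n} out={n,t}
  B6: in={n,t} out={n,q}
  B7: in={n,q} out={n}
  B8: in=∅ out=∅

live-out(B2) = ["n"]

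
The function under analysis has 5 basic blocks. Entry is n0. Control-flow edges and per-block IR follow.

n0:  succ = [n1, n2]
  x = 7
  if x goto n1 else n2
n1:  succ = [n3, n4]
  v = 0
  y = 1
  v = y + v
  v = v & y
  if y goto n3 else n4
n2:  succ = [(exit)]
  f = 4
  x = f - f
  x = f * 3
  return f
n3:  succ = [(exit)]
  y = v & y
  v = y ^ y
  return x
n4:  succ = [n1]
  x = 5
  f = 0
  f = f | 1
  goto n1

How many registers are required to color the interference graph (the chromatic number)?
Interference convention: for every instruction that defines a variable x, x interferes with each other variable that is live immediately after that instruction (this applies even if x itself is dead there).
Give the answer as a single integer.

Per-block:
  n0 def {x} use ∅
  n1 def {v,y} use ∅
  n2 def {f,x} use ∅
  n3 def {v,y} use {v,x,y}
  n4 def {f,x} use ∅

Live sets:
  n0: in=∅ out={x}
  n1: in={x} out={v,x,y}
  n2: in=∅ out=∅
  n3: in={v,x,y} out=∅
  n4: in=∅ out={x}

Interference:
  f: {x}
  v: {x,y}
  x: {f,v,y}
  y: {v,x}

Colouring:
  lower bound: {v,x,y} mutually conflict ⇒ χ ≥ 3
  assign f→c1 v→c1 x→c0 y→c2 — no edge inside a register ⇒ χ ≤ 3
  χ = 3

Answer: 3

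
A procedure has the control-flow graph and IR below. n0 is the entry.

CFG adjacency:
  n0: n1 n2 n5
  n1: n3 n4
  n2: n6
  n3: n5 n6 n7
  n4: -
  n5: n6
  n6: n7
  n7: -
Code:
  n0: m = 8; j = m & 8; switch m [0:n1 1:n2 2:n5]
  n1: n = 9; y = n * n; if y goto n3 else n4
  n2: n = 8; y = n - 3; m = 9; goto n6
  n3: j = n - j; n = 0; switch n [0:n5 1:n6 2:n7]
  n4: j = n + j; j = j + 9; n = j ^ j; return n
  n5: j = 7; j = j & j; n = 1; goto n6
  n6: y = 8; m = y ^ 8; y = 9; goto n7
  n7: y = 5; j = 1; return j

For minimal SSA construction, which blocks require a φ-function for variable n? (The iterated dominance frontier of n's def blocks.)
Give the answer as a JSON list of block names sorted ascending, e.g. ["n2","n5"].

idom tree: n1←n0 n2←n0 n3←n1 n4←n1 n5←n0 n6←n0 n7←n0
Dom at joins:
  n5: preds {n0,n3}: {n0} ∩ {n0,n1,n3} = {n0}; idom=n0
  n6: preds {n2,n3,n5}: {n0,n2} ∩ {n0,n1,n3} ∩ {n0,n5} = {n0}; idom=n0
  n7: preds {n3,n6}: {n0,n1,n3} ∩ {n0,n6} = {n0}; idom=n0

Frontier:
  join n5 pred n0: · stop@n0
  join n5 pred n3: n3→n1 stop@n0
  join n6 pred n2: n2 stop@n0
  join n6 pred n3: n3→n1 stop@n0
  join n6 pred n5: n5 stop@n0
  join n7 pred n3: n3→n1 stop@n0
  join n7 pred n6: n6 stop@n0
  DF(n0)=∅
  DF(n1)={n5,n6,n7}
  DF(n2)={n6}
  DF(n3)={n5,n6,n7}
  DF(n4)=∅
  DF(n5)={n6}
  DF(n6)={n7}
  DF(n7)=∅

φ for n: defs {n1,n2,n3,n4,n5}
  DF⁺ = {n5,n6,n7}

Answer: ["n5", "n6", "n7"]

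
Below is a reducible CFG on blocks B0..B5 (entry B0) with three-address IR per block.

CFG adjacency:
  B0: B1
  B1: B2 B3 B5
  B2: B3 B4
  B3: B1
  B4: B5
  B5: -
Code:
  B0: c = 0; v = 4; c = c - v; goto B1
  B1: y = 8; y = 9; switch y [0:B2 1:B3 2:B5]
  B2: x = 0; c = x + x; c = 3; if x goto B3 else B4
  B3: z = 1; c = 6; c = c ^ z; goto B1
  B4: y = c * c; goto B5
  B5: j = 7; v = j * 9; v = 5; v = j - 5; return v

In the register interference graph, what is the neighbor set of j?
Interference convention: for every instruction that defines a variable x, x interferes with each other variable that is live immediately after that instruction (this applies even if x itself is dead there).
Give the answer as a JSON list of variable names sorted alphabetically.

Answer: ["v"]

Derivation:
Per-block:
  B0 def {c,v} use ∅
  B1 def {y} use ∅
  B2 def {c,x} use ∅
  B3 def {c,z} use ∅
  B4 def {y} use {c}
  B5 def {j,v} use ∅

Live sets:
  B0: in=∅ out=∅
  B1: in=∅ out=∅
  B2: in=∅ out={c}
  B3: in=∅ out=∅
  B4: in={c} out=∅
  B5: in=∅ out=∅

Interference:
  c: {v,x,z}
  j: {v}
  v: {c,j}
  x: {c}
  y: ∅
  z: {c}

N(j) = ["v"]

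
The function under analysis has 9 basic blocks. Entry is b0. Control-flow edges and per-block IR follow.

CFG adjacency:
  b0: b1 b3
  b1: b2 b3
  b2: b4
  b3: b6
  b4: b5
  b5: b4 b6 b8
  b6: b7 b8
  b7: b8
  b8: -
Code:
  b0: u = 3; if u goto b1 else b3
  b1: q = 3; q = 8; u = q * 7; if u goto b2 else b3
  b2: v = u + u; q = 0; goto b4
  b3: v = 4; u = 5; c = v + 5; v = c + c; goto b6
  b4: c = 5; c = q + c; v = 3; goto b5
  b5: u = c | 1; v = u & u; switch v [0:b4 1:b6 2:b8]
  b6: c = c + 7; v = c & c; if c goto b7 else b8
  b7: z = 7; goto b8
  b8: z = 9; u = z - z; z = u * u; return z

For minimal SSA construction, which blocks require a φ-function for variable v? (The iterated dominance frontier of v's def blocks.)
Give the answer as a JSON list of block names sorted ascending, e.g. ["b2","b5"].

idom tree: b1←b0 b2←b1 b3←b0 b4←b2 b5←b4 b6←b0 b7←b6 b8←b0
Join-block Dom:
  b3: preds {b0,b1}: {b0} ∩ {b0,b1} = {b0}; idom=b0
  b4: preds {b2,b5}: {b0,b1,b2} ∩ {b0,b1,b2,b4,b5} = {b0,b1,b2}; idom=b2
  b6: preds {b3,b5}: {b0,b3} ∩ {b0,b1,b2,b4,b5} = {b0}; idom=b0
  b8: preds {b5,b6,b7}: {b0,b1,b2,b4,b5} ∩ {b0,b6} ∩ {b0,b6,b7} = {b0}; idom=b0

DF derivation:
  join b3 pred b0: · stop@b0
  join b3 pred b1: b1 stop@b0
  join b4 pred b2: · stop@b2
  join b4 pred b5: b5→b4 stop@b2
  join b6 pred b3: b3 stop@b0
  join b6 pred b5: b5→b4→b2→b1 stop@b0
  join b8 pred b5: b5→b4→b2→b1 stop@b0
  join b8 pred b6: b6 stop@b0
  join b8 pred b7: b7→b6 stop@b0
  b0: DF=∅
  b1: DF={b3,b6,b8}
  b2: DF={b6,b8}
  b3: DF={b6}
  b4: DF={b4,b6,b8}
  b5: DF={b4,b6,b8}
  b6: DF={b8}
  b7: DF={b8}
  b8: DF=∅

φ for v: defs {b2,b3,b4,b5,b6}
  DF⁺ = {b4,b6,b8}

Answer: ["b4", "b6", "b8"]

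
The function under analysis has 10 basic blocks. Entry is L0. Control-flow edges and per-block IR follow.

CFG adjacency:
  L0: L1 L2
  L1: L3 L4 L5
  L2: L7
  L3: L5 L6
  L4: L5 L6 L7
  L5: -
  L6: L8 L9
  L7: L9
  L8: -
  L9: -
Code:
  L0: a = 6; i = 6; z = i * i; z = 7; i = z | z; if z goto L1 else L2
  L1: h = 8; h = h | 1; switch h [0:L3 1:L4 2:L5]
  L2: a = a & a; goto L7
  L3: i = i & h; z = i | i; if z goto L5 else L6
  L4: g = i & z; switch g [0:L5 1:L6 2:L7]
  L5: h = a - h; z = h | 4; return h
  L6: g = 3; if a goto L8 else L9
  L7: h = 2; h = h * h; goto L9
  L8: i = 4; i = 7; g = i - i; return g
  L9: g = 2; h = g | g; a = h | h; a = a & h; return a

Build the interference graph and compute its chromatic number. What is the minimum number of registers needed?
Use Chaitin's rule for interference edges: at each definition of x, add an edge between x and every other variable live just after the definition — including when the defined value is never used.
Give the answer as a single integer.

Answer: 4

Analysis:
Per-block:
  L0: {a,i,z} / ∅
  L1: {h} / ∅
  L2: {a} / {a}
  L3: {i,z} / {h,i}
  L4: {g} / {i,z}
  L5: {h,z} / {a,h}
  L6: {g} / {a}
  L7: {h} / ∅
  L8: {g,i} / ∅
  L9: {a,g,h} / ∅

Backward fixpoint:
  live L0: ∅→{a,i,z}
  live L1: {a,i,z}→{a,h,i,z}
  live L2: {a}→∅
  live L3: {a,h,i}→{a,h}
  live L4: {a,h,i,z}→{a,h}
  live L5: {a,h}→∅
  live L6: {a}→∅
  live L7: ∅→∅
  live L8: ∅→∅
  live L9: ∅→∅

Interfere edges:
  a: {g,h,i,z}
  g: {a,h}
  h: {a,g,i,z}
  i: {a,h,z}
  z: {a,h,i}

Registers:
  {a,h,i,z} pairwise interfere (4-clique) ⇒ χ ≥ 4
  4-colouring: R0={a}  R1={h}  R2={g,i}  R3={z}
  χ = 4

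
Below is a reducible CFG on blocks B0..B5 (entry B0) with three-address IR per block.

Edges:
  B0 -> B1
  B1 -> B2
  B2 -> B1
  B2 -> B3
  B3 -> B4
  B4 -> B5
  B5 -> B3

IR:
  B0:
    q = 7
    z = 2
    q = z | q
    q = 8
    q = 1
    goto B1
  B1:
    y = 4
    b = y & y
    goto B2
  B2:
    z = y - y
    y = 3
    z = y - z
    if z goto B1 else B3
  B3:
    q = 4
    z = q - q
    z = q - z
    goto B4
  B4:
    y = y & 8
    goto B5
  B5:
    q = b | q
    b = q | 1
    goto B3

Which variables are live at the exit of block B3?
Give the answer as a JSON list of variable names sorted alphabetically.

Answer: ["b", "q", "y"]

Analysis:
Block summaries:
  B0: def={q,z} ue=∅
  B1: def={b,y} ue=∅
  B2: def={y,z} ue={y}
  B3: def={q,z} ue=∅
  B4: def={y} ue={y}
  B5: def={b,q} ue={b,q}

Live sets:
  B0: in=∅ out=∅
  B1: in=∅ out={b,y}
  B2: in={b,y} out={b,y}
  B3: in={b,y} out={b,q,y}
  B4: in={b,q,y} out={b,q,y}
  B5: in={b,q,y} out={b,y}

live-out(B3) = ["b", "q", "y"]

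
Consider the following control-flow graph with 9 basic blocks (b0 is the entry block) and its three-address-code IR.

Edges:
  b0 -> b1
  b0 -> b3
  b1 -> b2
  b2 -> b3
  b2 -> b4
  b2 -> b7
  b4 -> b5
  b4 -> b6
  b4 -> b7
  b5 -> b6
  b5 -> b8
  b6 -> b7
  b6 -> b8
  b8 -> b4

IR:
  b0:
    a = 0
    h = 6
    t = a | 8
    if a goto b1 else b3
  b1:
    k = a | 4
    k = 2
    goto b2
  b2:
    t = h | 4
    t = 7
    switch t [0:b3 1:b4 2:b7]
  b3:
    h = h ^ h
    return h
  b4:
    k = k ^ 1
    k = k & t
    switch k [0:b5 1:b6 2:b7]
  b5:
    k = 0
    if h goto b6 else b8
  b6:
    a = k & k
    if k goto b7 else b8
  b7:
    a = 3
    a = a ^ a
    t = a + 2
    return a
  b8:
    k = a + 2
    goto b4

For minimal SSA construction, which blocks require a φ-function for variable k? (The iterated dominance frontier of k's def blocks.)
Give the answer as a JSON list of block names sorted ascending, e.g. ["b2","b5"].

Answer: ["b3", "b4", "b6", "b7", "b8"]

Analysis:
idom tree: b1←b0 b2←b1 b3←b0 b4←b2 b5←b4 b6←b4 b7←b2 b8←b4
Dom∩ at merges:
  b3: preds {b0,b2}: {b0} ∩ {b0,b1,b2} = {b0}; idom=b0
  b4: preds {b2,b8}: {b0,b1,b2} ∩ {b0,b1,b2,b4,b8} = {b0,b1,b2}; idom=b2
  b6: preds {b4,b5}: {b0,b1,b2,b4} ∩ {b0,b1,b2,b4,b5} = {b0,b1,b2,b4}; idom=b4
  b7: preds {b2,b4,b6}: {b0,b1,b2} ∩ {b0,b1,b2,b4} ∩ {b0,b1,b2,b4,b6} = {b0,b1,b2}; idom=b2
  b8: preds {b5,b6}: {b0,b1,b2,b4,b5} ∩ {b0,b1,b2,b4,b6} = {b0,b1,b2,b4}; idom=b4

DF walk-up:
  b3←b0: walk · to b0
  b3←b2: walk b2→b1 to b0
  b4←b2: walk · to b2
  b4←b8: walk b8→b4 to b2
  b6←b4: walk · to b4
  b6←b5: walk b5 to b4
  b7←b2: walk · to b2
  b7←b4: walk b4 to b2
  b7←b6: walk b6→b4 to b2
  b8←b5: walk b5 to b4
  b8←b6: walk b6 to b4
  DF(b0)=∅
  DF(b1)={b3}
  DF(b2)={b3}
  DF(b3)=∅
  DF(b4)={b4,b7}
  DF(b5)={b6,b8}
  DF(b6)={b7,b8}
  DF(b7)=∅
  DF(b8)={b4}

φ for k: defs {b1,b4,b5,b8}
  DF⁺ = {b3,b4,b6,b7,b8}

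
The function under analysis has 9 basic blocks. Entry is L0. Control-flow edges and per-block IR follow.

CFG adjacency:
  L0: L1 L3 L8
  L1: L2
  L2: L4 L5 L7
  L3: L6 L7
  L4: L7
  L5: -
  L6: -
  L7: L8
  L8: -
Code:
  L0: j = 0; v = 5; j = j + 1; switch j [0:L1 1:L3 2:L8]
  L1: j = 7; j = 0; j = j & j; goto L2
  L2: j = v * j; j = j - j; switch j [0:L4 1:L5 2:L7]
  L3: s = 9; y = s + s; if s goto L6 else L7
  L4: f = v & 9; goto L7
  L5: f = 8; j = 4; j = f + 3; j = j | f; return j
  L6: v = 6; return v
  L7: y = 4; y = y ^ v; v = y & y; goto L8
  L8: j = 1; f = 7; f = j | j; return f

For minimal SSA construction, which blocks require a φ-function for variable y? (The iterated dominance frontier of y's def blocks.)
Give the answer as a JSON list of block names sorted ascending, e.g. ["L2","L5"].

idom tree: L1←L0 L2←L1 L3←L0 L4←L2 L5←L2 L6←L3 L7←L0 L8←L0
Join-block Dom:
  L7: preds {L2,L3,L4}: {L0,L1,L2} ∩ {L0,L3} ∩ {L0,L1,L2,L4} = {L0}; idom=L0
  L8: preds {L0,L7}: {L0} ∩ {L0,L7} = {L0}; idom=L0

DF derivation:
  L7←L2: walk L2→L1 to L0
  L7←L3: walk L3 to L0
  L7←L4: walk L4→L2→L1 to L0
  L8←L0: walk · to L0
  L8←L7: walk L7 to L0
  L0: DF=∅
  L1: DF={L7}
  L2: DF={L7}
  L3: DF={L7}
  L4: DF={L7}
  L5: DF=∅
  L6: DF=∅
  L7: DF={L8}
  L8: DF=∅

φ for y: defs {L3,L7}
  DF⁺ = {L7,L8}

Answer: ["L7", "L8"]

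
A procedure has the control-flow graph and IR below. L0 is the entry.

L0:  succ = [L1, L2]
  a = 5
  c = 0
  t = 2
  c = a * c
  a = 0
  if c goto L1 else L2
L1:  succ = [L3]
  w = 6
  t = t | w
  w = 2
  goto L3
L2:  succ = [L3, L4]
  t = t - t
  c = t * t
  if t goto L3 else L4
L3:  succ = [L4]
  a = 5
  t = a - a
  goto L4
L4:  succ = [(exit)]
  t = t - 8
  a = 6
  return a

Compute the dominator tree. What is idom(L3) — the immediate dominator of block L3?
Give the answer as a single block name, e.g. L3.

Answer: L0

Analysis:
idom tree: L1←L0 L2←L0 L3←L0 L4←L0
Dom∩ at merges:
  L3: preds {L1,L2}: {L0,L1} ∩ {L0,L2} = {L0}; idom=L0
  L4: preds {L2,L3}: {L0,L2} ∩ {L0,L3} = {L0}; idom=L0

idom(L3) = L0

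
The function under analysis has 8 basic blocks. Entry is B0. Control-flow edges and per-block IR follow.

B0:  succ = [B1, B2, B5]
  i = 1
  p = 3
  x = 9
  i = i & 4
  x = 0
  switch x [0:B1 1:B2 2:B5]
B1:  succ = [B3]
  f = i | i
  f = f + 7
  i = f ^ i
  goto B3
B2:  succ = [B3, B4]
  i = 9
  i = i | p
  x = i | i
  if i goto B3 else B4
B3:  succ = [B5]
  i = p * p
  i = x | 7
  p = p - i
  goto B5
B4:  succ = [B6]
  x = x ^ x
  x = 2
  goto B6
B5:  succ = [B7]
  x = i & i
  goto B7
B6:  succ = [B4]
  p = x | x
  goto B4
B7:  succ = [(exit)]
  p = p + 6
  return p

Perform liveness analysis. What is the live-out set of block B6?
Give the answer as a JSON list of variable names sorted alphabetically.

Answer: ["x"]

Derivation:
def/use:
  B0: {i,p,x} / ∅
  B1: {f,i} / {i}
  B2: {i,x} / {p}
  B3: {i,p} / {p,x}
  B4: {x} / {x}
  B5: {x} / {i}
  B6: {p} / {x}
  B7: {p} / {p}

Liveness:
  B0: in=∅ out={i,p,x}
  B1: in={i,p,x} out={p,x}
  B2: in={p} out={p,x}
  B3: in={p,x} out={i,p}
  B4: in={x} out={x}
  B5: in={i,p} out={p}
  B6: in={x} out={x}
  B7: in={p} out=∅

live-out(B6) = ["x"]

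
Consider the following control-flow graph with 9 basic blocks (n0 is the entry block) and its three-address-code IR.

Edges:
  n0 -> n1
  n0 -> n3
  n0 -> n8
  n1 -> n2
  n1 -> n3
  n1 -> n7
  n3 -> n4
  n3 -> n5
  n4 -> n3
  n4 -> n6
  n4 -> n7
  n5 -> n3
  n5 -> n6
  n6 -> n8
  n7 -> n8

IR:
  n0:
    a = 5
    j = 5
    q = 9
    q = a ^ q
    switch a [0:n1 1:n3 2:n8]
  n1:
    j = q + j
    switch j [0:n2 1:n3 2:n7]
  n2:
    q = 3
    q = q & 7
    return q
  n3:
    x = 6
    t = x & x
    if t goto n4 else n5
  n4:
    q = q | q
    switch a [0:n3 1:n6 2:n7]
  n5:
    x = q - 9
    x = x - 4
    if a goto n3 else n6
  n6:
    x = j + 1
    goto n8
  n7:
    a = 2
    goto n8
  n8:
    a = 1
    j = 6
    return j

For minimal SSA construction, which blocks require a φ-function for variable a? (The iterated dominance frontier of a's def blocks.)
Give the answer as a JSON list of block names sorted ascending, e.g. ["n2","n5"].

Answer: ["n8"]

Analysis:
idom tree: n1←n0 n2←n1 n3←n0 n4←n3 n5←n3 n6←n3 n7←n0 n8←n0
Dom∩ at merges:
  n3: preds {n0,n1,n4,n5}: {n0} ∩ {n0,n1} ∩ {n0,n3,n4} ∩ {n0,n3,n5} = {n0}; idom=n0
  n6: preds {n4,n5}: {n0,n3,n4} ∩ {n0,n3,n5} = {n0,n3}; idom=n3
  n7: preds {n1,n4}: {n0,n1} ∩ {n0,n3,n4} = {n0}; idom=n0
  n8: preds {n0,n6,n7}: {n0} ∩ {n0,n3,n6} ∩ {n0,n7} = {n0}; idom=n0

DF derivation:
  join n3 pred n0: · stop@n0
  join n3 pred n1: n1 stop@n0
  join n3 pred n4: n4→n3 stop@n0
  join n3 pred n5: n5→n3 stop@n0
  join n6 pred n4: n4 stop@n3
  join n6 pred n5: n5 stop@n3
  join n7 pred n1: n1 stop@n0
  join n7 pred n4: n4→n3 stop@n0
  join n8 pred n0: · stop@n0
  join n8 pred n6: n6→n3 stop@n0
  join n8 pred n7: n7 stop@n0
  n0: DF=∅
  n1: DF={n3,n7}
  n2: DF=∅
  n3: DF={n3,n7,n8}
  n4: DF={n3,n6,n7}
  n5: DF={n3,n6}
  n6: DF={n8}
  n7: DF={n8}
  n8: DF=∅

φ for a: defs {n0,n7,n8}
  DF⁺ = {n8}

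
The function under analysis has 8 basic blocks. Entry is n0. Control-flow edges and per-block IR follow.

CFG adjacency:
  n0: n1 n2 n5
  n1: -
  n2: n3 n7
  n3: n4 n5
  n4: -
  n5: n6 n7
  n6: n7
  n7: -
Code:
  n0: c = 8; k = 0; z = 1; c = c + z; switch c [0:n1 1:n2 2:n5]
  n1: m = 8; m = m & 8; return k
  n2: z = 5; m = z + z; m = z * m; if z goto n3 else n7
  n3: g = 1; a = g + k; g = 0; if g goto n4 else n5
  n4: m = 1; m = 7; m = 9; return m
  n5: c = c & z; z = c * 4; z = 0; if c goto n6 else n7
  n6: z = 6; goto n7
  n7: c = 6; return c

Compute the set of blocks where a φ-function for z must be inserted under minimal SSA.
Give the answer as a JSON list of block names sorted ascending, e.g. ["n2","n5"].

Answer: ["n5", "n7"]

Working:
idom tree: n1←n0 n2←n0 n3←n2 n4←n3 n5←n0 n6←n5 n7←n0
Dom at joins:
  n5: preds {n0,n3}: {n0} ∩ {n0,n2,n3} = {n0}; idom=n0
  n7: preds {n2,n5,n6}: {n0,n2} ∩ {n0,n5} ∩ {n0,n5,n6} = {n0}; idom=n0

DF walk-up:
  n5←n0: walk · to n0
  n5←n3: walk n3→n2 to n0
  n7←n2: walk n2 to n0
  n7←n5: walk n5 to n0
  n7←n6: walk n6→n5 to n0
  DF(n0)=∅
  DF(n1)=∅
  DF(n2)={n5,n7}
  DF(n3)={n5}
  DF(n4)=∅
  DF(n5)={n7}
  DF(n6)={n7}
  DF(n7)=∅

φ for z: defs {n0,n2,n5,n6}
  DF⁺ = {n5,n7}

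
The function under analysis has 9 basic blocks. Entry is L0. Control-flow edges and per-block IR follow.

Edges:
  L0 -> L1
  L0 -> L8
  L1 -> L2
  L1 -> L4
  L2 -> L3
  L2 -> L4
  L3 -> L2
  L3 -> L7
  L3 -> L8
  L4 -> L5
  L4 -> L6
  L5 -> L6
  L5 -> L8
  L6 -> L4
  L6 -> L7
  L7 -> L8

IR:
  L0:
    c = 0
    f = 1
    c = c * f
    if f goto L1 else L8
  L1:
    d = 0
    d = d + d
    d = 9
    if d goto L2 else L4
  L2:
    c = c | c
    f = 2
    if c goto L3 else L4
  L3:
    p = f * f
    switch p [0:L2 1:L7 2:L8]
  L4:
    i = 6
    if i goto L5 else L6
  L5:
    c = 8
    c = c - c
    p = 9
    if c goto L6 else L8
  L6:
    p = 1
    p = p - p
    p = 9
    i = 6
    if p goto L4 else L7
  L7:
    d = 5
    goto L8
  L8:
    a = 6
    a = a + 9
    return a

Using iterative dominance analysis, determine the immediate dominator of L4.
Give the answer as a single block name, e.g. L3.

Answer: L1

Derivation:
idom tree: L1←L0 L2←L1 L3←L2 L4←L1 L5←L4 L6←L4 L7←L1 L8←L0
Dom at joins:
  L2: preds {L1,L3}: {L0,L1} ∩ {L0,L1,L2,L3} = {L0,L1}; idom=L1
  L4: preds {L1,L2,L6}: {L0,L1} ∩ {L0,L1,L2} ∩ {L0,L1,L4,L6} = {L0,L1}; idom=L1
  L6: preds {L4,L5}: {L0,L1,L4} ∩ {L0,L1,L4,L5} = {L0,L1,L4}; idom=L4
  L7: preds {L3,L6}: {L0,L1,L2,L3} ∩ {L0,L1,L4,L6} = {L0,L1}; idom=L1
  L8: preds {L0,L3,L5,L7}: {L0} ∩ {L0,L1,L2,L3} ∩ {L0,L1,L4,L5} ∩ {L0,L1,L7} = {L0}; idom=L0

idom(L4) = L1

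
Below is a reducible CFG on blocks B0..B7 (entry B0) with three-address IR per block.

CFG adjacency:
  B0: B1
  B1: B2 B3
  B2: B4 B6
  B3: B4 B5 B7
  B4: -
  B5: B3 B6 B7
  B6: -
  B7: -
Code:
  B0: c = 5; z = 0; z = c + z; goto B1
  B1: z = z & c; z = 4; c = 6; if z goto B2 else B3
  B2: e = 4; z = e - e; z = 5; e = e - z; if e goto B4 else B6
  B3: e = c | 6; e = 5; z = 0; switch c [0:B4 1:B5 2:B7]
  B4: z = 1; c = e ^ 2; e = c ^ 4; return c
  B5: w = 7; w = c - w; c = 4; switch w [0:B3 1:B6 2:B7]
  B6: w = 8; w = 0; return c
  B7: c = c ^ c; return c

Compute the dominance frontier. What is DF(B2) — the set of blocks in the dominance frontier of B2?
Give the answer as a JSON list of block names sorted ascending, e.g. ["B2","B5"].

Answer: ["B4", "B6"]

Derivation:
idom tree: B1←B0 B2←B1 B3←B1 B4←B1 B5←B3 B6←B1 B7←B3
Dom at joins:
  B3: preds {B1,B5}: {B0,B1} ∩ {B0,B1,B3,B5} = {B0,B1}; idom=B1
  B4: preds {B2,B3}: {B0,B1,B2} ∩ {B0,B1,B3} = {B0,B1}; idom=B1
  B6: preds {B2,B5}: {B0,B1,B2} ∩ {B0,B1,B3,B5} = {B0,B1}; idom=B1
  B7: preds {B3,B5}: {B0,B1,B3} ∩ {B0,B1,B3,B5} = {B0,B1,B3}; idom=B3

DF derivation:
  B3←B1: walk · to B1
  B3←B5: walk B5→B3 to B1
  B4←B2: walk B2 to B1
  B4←B3: walk B3 to B1
  B6←B2: walk B2 to B1
  B6←B5: walk B5→B3 to B1
  B7←B3: walk · to B3
  B7←B5: walk B5 to B3
  DF(B0)=∅
  DF(B1)=∅
  DF(B2)={B4,B6}
  DF(B3)={B3,B4,B6}
  DF(B4)=∅
  DF(B5)={B3,B6,B7}
  DF(B6)=∅
  DF(B7)=∅

DF(B2) = ["B4", "B6"]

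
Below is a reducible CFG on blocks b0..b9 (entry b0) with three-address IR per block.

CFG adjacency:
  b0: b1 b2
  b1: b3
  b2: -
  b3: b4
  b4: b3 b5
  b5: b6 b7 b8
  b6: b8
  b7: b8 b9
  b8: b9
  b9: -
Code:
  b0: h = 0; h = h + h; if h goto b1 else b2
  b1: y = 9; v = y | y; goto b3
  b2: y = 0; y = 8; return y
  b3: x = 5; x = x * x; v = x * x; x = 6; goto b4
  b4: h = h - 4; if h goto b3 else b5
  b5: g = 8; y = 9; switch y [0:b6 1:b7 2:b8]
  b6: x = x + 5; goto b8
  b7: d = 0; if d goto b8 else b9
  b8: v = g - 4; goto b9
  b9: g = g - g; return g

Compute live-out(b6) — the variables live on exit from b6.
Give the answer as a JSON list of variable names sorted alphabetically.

Answer: ["g"]

Derivation:
Per-block:
  b0: {h} / ∅
  b1: {v,y} / ∅
  b2: {y} / ∅
  b3: {v,x} / ∅
  b4: {h} / {h}
  b5: {g,y} / ∅
  b6: {x} / {x}
  b7: {d} / ∅
  b8: {v} / {g}
  b9: {g} / {g}

Backward fixpoint:
  b0 li=∅ lo={h}
  b1 li={h} lo={h}
  b2 li=∅ lo=∅
  b3 li={h} lo={h,x}
  b4 li={h,x} lo={h,x}
  b5 li={x} lo={g,x}
  b6 li={g,x} lo={g}
  b7 li={g} lo={g}
  b8 li={g} lo={g}
  b9 li={g} lo=∅

live-out(b6) = ["g"]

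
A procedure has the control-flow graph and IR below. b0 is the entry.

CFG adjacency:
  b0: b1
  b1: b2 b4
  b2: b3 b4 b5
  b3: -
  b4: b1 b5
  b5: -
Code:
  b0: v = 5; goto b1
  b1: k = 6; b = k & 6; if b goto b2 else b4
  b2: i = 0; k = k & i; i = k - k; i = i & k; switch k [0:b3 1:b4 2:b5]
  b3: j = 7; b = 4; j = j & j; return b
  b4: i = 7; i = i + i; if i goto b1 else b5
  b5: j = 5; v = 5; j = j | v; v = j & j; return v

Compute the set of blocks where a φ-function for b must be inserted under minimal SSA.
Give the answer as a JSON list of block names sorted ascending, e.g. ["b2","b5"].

idom tree: b1←b0 b2←b1 b3←b2 b4←b1 b5←b1
Dom∩ at merges:
  b1: preds {b0,b4}: {b0} ∩ {b0,b1,b4} = {b0}; idom=b0
  b4: preds {b1,b2}: {b0,b1} ∩ {b0,b1,b2} = {b0,b1}; idom=b1
  b5: preds {b2,b4}: {b0,b1,b2} ∩ {b0,b1,b4} = {b0,b1}; idom=b1

Frontier:
  b1←b0: walk · to b0
  b1←b4: walk b4→b1 to b0
  b4←b1: walk · to b1
  b4←b2: walk b2 to b1
  b5←b2: walk b2 to b1
  b5←b4: walk b4 to b1
  b0 → ∅
  b1 → {b1}
  b2 → {b4,b5}
  b3 → ∅
  b4 → {b1,b5}
  b5 → ∅

φ for b: defs {b1,b3}
  DF⁺ = {b1}

Answer: ["b1"]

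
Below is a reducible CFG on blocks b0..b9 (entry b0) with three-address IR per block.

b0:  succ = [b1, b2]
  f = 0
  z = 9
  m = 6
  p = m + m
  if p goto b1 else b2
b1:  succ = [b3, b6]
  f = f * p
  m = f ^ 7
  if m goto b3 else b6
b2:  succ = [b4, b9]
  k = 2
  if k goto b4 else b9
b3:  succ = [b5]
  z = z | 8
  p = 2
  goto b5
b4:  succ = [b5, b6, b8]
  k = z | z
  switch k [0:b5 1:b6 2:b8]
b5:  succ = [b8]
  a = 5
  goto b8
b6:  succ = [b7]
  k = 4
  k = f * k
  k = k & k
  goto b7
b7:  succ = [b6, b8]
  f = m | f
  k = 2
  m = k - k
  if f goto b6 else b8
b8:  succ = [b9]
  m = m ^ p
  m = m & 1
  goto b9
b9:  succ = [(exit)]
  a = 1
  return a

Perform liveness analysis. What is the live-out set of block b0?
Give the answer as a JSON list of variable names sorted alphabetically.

Answer: ["f", "m", "p", "z"]

Analysis:
Block summaries:
  b0: def={f,m,p,z} ue=∅
  b1: def={f,m} ue={f,p}
  b2: def={k} ue=∅
  b3: def={p,z} ue={z}
  b4: def={k} ue={z}
  b5: def={a} ue=∅
  b6: def={k} ue={f}
  b7: def={f,k,m} ue={f,m}
  b8: def={m} ue={m,p}
  b9: def={a} ue=∅

Live sets:
  b0 li=∅ lo={f,m,p,z}
  b1 li={f,p,z} lo={f,m,p,z}
  b2 li={f,m,p,z} lo={f,m,p,z}
  b3 li={m,z} lo={m,p}
  b4 li={f,m,p,z} lo={f,m,p}
  b5 li={m,p} lo={m,p}
  b6 li={f,m,p} lo={f,m,p}
  b7 li={f,m,p} lo={f,m,p}
  b8 li={m,p} lo=∅
  b9 li=∅ lo=∅

live-out(b0) = ["f", "m", "p", "z"]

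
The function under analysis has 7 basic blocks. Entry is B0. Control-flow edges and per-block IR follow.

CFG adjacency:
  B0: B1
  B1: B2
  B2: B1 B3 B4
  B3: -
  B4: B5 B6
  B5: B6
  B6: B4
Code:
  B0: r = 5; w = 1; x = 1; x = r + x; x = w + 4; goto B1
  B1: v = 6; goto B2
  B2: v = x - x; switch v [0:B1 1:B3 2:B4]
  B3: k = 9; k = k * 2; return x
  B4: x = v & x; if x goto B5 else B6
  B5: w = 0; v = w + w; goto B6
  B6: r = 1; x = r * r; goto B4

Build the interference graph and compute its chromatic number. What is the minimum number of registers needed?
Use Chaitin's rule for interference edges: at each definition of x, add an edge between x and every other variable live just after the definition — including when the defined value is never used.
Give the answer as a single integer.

def/use:
  B0 def {r,w,x} use ∅
  B1 def {v} use ∅
  B2 def {v} use {x}
  B3 def {k} use {x}
  B4 def {x} use {v,x}
  B5 def {v,w} use ∅
  B6 def {r,x} use ∅

Backward fixpoint:
  B0 li=∅ lo={x}
  B1 li={x} lo={x}
  B2 li={x} lo={v,x}
  B3 li={x} lo=∅
  B4 li={v,x} lo={v}
  B5 li=∅ lo={v}
  B6 li={v} lo={v,x}

Interfere edges:
  k: {x}
  r: {v,w,x}
  v: {r,x}
  w: {r,x}
  x: {k,r,v,w}

Colouring:
  lower bound: {r,v,x} mutually conflict ⇒ χ ≥ 3
  3-colouring: r0={x}  r1={k,r}  r2={v,w}
  χ = 3

Answer: 3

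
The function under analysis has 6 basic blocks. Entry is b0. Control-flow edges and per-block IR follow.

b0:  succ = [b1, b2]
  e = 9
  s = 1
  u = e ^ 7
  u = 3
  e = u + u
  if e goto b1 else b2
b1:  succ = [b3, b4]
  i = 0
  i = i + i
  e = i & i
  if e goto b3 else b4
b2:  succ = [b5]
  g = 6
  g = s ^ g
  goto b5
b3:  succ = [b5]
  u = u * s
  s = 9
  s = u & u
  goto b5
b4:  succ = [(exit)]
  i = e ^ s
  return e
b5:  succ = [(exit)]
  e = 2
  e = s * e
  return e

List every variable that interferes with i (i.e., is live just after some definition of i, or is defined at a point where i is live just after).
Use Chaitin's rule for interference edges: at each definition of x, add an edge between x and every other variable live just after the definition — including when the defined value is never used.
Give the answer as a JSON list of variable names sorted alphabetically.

Answer: ["e", "s", "u"]

Analysis:
Per-block:
  b0: {e,s,u} / ∅
  b1: {e,i} / ∅
  b2: {g} / {s}
  b3: {s,u} / {s,u}
  b4: {i} / {e,s}
  b5: {e} / {s}

Liveness:
  b0: in=∅ out={s,u}
  b1: in={s,u} out={e,s,u}
  b2: in={s} out={s}
  b3: in={s,u} out={s}
  b4: in={e,s} out=∅
  b5: in={s} out=∅

Conflict graph:
  e — {i,s,u}
  g — {s}
  i — {e,s,u}
  s — {e,g,i,u}
  u — {e,i,s}

N(i) = ["e", "s", "u"]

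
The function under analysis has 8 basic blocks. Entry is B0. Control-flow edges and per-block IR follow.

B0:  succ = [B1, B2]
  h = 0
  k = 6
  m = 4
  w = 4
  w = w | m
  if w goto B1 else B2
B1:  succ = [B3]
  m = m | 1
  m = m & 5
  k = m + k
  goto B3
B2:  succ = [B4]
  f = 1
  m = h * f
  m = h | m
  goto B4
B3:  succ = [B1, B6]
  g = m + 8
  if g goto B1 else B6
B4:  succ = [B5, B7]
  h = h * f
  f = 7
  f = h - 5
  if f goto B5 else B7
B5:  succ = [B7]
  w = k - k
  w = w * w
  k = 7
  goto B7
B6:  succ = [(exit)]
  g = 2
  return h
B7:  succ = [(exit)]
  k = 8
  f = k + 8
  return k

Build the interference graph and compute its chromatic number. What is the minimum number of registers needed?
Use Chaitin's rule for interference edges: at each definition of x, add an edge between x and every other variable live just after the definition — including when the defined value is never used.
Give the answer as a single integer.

def/use:
  B0: def={h,k,m,w} ue=∅
  B1: def={k,m} ue={k,m}
  B2: def={f,m} ue={h}
  B3: def={g} ue={m}
  B4: def={f,h} ue={f,h}
  B5: def={k,w} ue={k}
  B6: def={g} ue={h}
  B7: def={f,k} ue=∅

Live sets:
  B0 li=∅ lo={h,k,m}
  B1 li={h,k,m} lo={h,k,m}
  B2 li={h,k} lo={f,h,k}
  B3 li={h,k,m} lo={h,k,m}
  B4 li={f,h,k} lo={k}
  B5 li={k} lo=∅
  B6 li={h} lo=∅
  B7 li=∅ lo=∅

Conflict graph:
  f — {h,k,m}
  g — {h,k,m}
  h — {f,g,k,m,w}
  k — {f,g,h,m,w}
  m — {f,g,h,k,w}
  w — {h,k,m}

Registers:
  {f,h,k,m} pairwise interfere (4-clique) ⇒ χ ≥ 4
  4-colouring: R0={h}  R1={k}  R2={m}  R3={f,g,w}
  χ = 4

Answer: 4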